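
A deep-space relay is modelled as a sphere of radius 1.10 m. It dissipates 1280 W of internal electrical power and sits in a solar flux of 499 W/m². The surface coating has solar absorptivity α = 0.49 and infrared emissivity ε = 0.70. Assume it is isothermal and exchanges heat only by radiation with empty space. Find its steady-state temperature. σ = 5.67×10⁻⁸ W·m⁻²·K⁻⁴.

At steady state, absorbed solar power + internal power = radiated power.
Absorbed: α·S·A_cross = 0.49·499·3.801 = 929.5 W (cross-section πr²).
Total input = 929.5 + 1280 = 2209 W.
Radiated: εσ·A_surf·T⁴ with A_surf = 4πr² = 15.21 m².
T⁴ = 2209/(0.70·5.67×10⁻⁸·15.21) = 3.661×10⁹ K⁴.

T ≈ 246 K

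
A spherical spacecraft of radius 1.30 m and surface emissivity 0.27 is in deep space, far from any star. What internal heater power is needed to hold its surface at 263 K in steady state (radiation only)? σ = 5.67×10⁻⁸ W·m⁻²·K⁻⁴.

P = εσ·4πr²·T⁴.
4πr² = 21.24 m²; T⁴ = 4.784×10⁹ K⁴.
P = 0.27·5.67×10⁻⁸·21.24·4.784×10⁹.

P ≈ 1560 W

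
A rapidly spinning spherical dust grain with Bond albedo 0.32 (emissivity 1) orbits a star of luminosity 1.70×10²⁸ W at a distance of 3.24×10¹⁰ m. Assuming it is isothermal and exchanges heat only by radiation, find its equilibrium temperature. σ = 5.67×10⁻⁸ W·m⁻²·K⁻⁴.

T ≈ 1400 K

First find the stellar flux at distance d: S = L/(4πd²) = 1.70×10²⁸/(4π·(3.24×10¹⁰)²) = 1.289×10⁶ W/m².
For an isothermal sphere, absorbed (1−a)S·πr² = emitted σ·4πr²·T⁴, so T⁴ = (1−a)S/(4σ).
T⁴ = 0.680·1.289×10⁶/(4·5.67×10⁻⁸) = 3.864×10¹² K⁴.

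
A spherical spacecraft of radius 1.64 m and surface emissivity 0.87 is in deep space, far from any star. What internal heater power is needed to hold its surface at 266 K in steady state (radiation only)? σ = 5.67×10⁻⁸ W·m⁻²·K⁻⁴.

P ≈ 8350 W

P = εσ·4πr²·T⁴.
4πr² = 33.80 m²; T⁴ = 5.006×10⁹ K⁴.
P = 0.87·5.67×10⁻⁸·33.80·5.006×10⁹.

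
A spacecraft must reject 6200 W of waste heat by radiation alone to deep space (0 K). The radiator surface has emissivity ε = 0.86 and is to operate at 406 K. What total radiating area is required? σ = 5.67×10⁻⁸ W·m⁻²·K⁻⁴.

A ≈ 4.68 m²

P = εσA T⁴ ⇒ A = P/(εσT⁴).
T⁴ = 2.717×10¹⁰ K⁴.
A = 6200/(0.86 × 5.67×10⁻⁸ × 2.717×10¹⁰).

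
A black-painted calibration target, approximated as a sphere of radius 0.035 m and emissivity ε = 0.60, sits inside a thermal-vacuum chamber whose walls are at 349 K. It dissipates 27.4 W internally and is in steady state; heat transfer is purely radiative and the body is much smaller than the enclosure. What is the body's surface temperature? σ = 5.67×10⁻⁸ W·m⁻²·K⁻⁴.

For a small grey body in a large enclosure, net radiated power = εσA(T⁴ − T_w⁴).
Steady state: P = εσA(T⁴ − T_w⁴) with A = 4πr² = 0.01539 m².
T⁴ = P/(εσA) + T_w⁴ = 27.4/(0.60·5.67×10⁻⁸·0.01539) + (349)⁴
    = 5.232×10¹⁰ + 1.484×10¹⁰ = 6.716×10¹⁰ K⁴.

T ≈ 509 K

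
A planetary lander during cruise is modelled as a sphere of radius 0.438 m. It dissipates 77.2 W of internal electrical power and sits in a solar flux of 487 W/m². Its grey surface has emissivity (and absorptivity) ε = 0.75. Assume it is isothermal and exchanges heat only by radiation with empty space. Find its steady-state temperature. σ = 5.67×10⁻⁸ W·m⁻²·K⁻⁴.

T ≈ 232 K

At steady state, absorbed solar power + internal power = radiated power.
Absorbed: α·S·A_cross = 0.75·487·0.6027 = 220.1 W (cross-section πr²).
Total input = 220.1 + 77.2 = 297.3 W.
Radiated: εσ·A_surf·T⁴ with A_surf = 4πr² = 2.411 m².
T⁴ = 297.3/(0.75·5.67×10⁻⁸·2.411) = 2.900×10⁹ K⁴.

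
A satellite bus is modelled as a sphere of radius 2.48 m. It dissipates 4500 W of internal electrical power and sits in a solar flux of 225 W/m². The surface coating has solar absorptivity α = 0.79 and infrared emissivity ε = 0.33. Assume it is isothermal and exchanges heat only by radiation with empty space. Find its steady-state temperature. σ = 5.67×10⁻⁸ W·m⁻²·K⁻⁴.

T ≈ 272 K

At steady state, absorbed solar power + internal power = radiated power.
Absorbed: α·S·A_cross = 0.79·225·19.32 = 3434 W (cross-section πr²).
Total input = 3434 + 4500 = 7934 W.
Radiated: εσ·A_surf·T⁴ with A_surf = 4πr² = 77.29 m².
T⁴ = 7934/(0.33·5.67×10⁻⁸·77.29) = 5.487×10⁹ K⁴.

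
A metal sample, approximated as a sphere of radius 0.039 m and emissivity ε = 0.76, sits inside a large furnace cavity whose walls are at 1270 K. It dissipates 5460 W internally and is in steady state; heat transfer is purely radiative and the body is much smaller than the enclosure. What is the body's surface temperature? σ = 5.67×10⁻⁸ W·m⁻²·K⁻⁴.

T ≈ 1740 K

For a small grey body in a large enclosure, net radiated power = εσA(T⁴ − T_w⁴).
Steady state: P = εσA(T⁴ − T_w⁴) with A = 4πr² = 0.01911 m².
T⁴ = P/(εσA) + T_w⁴ = 5460/(0.76·5.67×10⁻⁸·0.01911) + (1270)⁴
    = 6.629×10¹² + 2.601×10¹² = 9.231×10¹² K⁴.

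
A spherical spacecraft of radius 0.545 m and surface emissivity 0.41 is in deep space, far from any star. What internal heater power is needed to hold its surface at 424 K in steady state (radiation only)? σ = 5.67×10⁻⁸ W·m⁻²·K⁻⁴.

P = εσ·4πr²·T⁴.
4πr² = 3.733 m²; T⁴ = 3.232×10¹⁰ K⁴.
P = 0.41·5.67×10⁻⁸·3.733·3.232×10¹⁰.

P ≈ 2800 W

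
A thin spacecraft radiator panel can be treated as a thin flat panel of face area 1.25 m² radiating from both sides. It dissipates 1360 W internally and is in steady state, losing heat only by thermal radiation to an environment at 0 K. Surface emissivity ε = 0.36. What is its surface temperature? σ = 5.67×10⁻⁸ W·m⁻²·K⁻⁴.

T ≈ 404 K

Steady state: internal power = radiated power, P = εσA T⁴.
Radiating area A = 2·1.25 = 2.500 m².
T⁴ = P/(εσA) = 1360/(0.36·5.67×10⁻⁸·2.500) = 2.665×10¹⁰ K⁴.
T = (2.665×10¹⁰)^(1/4).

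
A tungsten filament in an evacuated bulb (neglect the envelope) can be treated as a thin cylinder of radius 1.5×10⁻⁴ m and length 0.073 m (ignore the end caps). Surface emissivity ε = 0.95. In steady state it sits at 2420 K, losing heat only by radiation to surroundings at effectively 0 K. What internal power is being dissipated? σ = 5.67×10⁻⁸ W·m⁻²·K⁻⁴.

Steady state: P = εσA T⁴.
A = 2πrL = 6.880×10⁻⁵ m²; T⁴ = (2420)⁴ = 3.430×10¹³ K⁴.
P = 0.95 × 5.67×10⁻⁸ × 6.880×10⁻⁵ × 3.430×10¹³.

P ≈ 127 W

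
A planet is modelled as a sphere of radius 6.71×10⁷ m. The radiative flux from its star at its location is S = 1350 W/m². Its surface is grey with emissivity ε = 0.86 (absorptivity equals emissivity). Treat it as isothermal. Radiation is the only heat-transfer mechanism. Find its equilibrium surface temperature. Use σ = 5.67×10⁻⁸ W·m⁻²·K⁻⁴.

At equilibrium, absorbed power = emitted power.
Absorbing cross-section = πr² = 1.414×10¹⁶ m²; emitting surface = 4πr² = 5.658×10¹⁶ m² (ratio 4).
εS·A_cross = εσ·A_surf·T⁴  ⇒  T⁴ = S/(4σ)   (ε cancels).
T⁴ = 1350/(4·5.67×10⁻⁸) = 5.952×10⁹ K⁴.
T = (5.952×10⁹)^(1/4).

T ≈ 278 K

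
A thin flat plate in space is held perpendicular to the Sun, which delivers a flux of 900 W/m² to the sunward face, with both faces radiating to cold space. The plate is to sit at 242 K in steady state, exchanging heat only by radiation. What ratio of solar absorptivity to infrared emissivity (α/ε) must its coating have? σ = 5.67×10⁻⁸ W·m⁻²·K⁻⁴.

α/ε ≈ 0.432

Balance: αS·A = εσ·2A·T⁴ ⇒ α/ε = 2σT⁴/S.
α/ε = 2·5.67×10⁻⁸·(242)⁴/900 = 2·5.67×10⁻⁸·3.430×10⁹/900.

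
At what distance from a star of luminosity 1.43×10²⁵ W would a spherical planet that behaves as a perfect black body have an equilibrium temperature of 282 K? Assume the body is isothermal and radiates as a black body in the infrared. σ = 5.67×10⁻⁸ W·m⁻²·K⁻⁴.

d ≈ 2.82×10¹⁰ m

For an isothermal black-emitting sphere, (1−a)S·πr² = σ·4πr²·T⁴ ⇒ S = 4σT⁴/(1−a).
S = 4·5.67×10⁻⁸·(282)⁴/1.00 = 1434 W/m².
Flux falls as S = L/(4πd²), so d = √(L/(4πS)) = √(1.43×10²⁵/(4π·1434)).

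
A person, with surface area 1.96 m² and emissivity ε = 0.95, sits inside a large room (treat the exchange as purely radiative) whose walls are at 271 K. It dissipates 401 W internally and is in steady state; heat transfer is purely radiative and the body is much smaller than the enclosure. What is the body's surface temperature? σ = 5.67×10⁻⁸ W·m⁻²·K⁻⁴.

T ≈ 310 K

For a small grey body in a large enclosure, net radiated power = εσA(T⁴ − T_w⁴).
Steady state: P = εσA(T⁴ − T_w⁴) with A = 1.96 m².
T⁴ = P/(εσA) + T_w⁴ = 401/(0.95·5.67×10⁻⁸·1.960) + (271)⁴
    = 3.798×10⁹ + 5.394×10⁹ = 9.192×10⁹ K⁴.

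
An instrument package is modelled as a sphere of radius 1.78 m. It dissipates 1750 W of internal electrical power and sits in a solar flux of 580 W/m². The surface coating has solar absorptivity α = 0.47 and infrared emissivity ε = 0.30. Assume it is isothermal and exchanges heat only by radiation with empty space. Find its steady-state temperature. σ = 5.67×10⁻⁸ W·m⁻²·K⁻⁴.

At steady state, absorbed solar power + internal power = radiated power.
Absorbed: α·S·A_cross = 0.47·580·9.954 = 2713 W (cross-section πr²).
Total input = 2713 + 1750 = 4463 W.
Radiated: εσ·A_surf·T⁴ with A_surf = 4πr² = 39.82 m².
T⁴ = 4463/(0.30·5.67×10⁻⁸·39.82) = 6.590×10⁹ K⁴.

T ≈ 285 K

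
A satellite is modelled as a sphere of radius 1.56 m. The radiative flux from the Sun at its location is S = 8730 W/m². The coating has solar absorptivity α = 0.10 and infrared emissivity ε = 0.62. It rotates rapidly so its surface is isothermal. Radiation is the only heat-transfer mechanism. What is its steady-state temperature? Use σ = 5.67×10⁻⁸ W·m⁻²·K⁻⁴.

T ≈ 281 K

At equilibrium, absorbed power = emitted power.
Absorbing cross-section = πr² = 7.645 m²; emitting surface = 4πr² = 30.58 m² (ratio 4).
αS·A_cross = εσ·A_surf·T⁴  ⇒  T⁴ = αS/(ε·4σ).
T⁴ = 0.100·8730/(0.62·4·5.67×10⁻⁸) = 6.208×10⁹ K⁴.
T = (6.208×10⁹)^(1/4).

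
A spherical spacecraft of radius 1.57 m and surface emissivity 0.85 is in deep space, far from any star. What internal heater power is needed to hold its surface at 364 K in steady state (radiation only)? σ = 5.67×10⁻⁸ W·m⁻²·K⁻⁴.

P ≈ 26200 W

P = εσ·4πr²·T⁴.
4πr² = 30.97 m²; T⁴ = 1.756×10¹⁰ K⁴.
P = 0.85·5.67×10⁻⁸·30.97·1.756×10¹⁰.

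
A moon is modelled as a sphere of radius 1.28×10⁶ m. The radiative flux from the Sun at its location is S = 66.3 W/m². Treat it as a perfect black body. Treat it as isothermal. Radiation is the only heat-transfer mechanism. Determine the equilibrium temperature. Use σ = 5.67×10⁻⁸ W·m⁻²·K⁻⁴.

T ≈ 131 K

At equilibrium, absorbed power = emitted power.
Absorbing cross-section = πr² = 5.147×10¹² m²; emitting surface = 4πr² = 2.059×10¹³ m² (ratio 4).
S·A_cross = εσ·A_surf·T⁴  ⇒  T⁴ = S/(4σ).
T⁴ = 1.00·66.3/(4·5.67×10⁻⁸) = 2.923×10⁸ K⁴.
T = (2.923×10⁸)^(1/4).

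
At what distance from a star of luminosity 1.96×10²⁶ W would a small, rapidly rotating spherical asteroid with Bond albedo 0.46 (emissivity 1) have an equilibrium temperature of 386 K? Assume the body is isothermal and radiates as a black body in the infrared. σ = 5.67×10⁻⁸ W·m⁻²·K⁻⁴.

For an isothermal black-emitting sphere, (1−a)S·πr² = σ·4πr²·T⁴ ⇒ S = 4σT⁴/(1−a).
S = 4·5.67×10⁻⁸·(386)⁴/0.540 = 9324 W/m².
Flux falls as S = L/(4πd²), so d = √(L/(4πS)) = √(1.96×10²⁶/(4π·9324)).

d ≈ 4.09×10¹⁰ m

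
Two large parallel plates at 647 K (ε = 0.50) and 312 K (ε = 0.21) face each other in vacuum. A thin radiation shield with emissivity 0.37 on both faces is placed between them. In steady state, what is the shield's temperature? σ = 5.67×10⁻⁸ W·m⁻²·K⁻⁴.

In steady state the net flux on the hot side equals that on the cold side.
σ(T₁⁴−T_s⁴)/D₁ = σ(T_s⁴−T₂⁴)/D₂, with D₁ = 1/ε₁+1/ε_s−1 = 3.703, D₂ = 1/ε_s+1/ε₂−1 = 6.465.
Solve for T_s⁴: T_s⁴ = (D₂·T₁⁴ + D₁·T₂⁴)/(D₁+D₂) = 1.149×10¹¹ K⁴.

T_s ≈ 582 K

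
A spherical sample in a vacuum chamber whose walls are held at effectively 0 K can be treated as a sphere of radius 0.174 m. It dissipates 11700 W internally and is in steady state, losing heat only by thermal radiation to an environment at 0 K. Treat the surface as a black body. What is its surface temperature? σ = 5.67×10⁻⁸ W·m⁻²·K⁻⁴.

Steady state: internal power = radiated power, P = εσA T⁴.
Radiating area A = 4πr² = 0.3805 m².
T⁴ = P/(εσA) = 11700/(1.0·5.67×10⁻⁸·0.3805) = 5.424×10¹¹ K⁴.
T = (5.424×10¹¹)^(1/4).

T ≈ 858 K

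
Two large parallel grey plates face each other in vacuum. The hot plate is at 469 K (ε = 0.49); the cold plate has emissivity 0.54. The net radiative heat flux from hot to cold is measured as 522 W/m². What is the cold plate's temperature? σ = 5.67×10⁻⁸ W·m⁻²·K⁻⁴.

T₂ ≈ 384 K

q = σ(T₁⁴ − T₂⁴)/(1/ε₁ + 1/ε₂ − 1); denominator = 2.893.
T₂⁴ = T₁⁴ − q·(1/ε₁+1/ε₂−1)/σ = 4.838×10¹⁰ − 522·2.893/5.67×10⁻⁸
    = 2.175×10¹⁰ K⁴.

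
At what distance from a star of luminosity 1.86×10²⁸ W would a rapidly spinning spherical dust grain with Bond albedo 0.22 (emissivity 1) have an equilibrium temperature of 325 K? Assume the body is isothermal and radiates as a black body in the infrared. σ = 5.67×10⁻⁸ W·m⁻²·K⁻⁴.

d ≈ 6.75×10¹¹ m

For an isothermal black-emitting sphere, (1−a)S·πr² = σ·4πr²·T⁴ ⇒ S = 4σT⁴/(1−a).
S = 4·5.67×10⁻⁸·(325)⁴/0.780 = 3244 W/m².
Flux falls as S = L/(4πd²), so d = √(L/(4πS)) = √(1.86×10²⁸/(4π·3244)).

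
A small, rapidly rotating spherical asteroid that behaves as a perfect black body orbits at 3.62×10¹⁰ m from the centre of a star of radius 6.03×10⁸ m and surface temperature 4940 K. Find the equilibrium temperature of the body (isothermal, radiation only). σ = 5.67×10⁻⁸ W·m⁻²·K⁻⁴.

T ≈ 451 K

The star's surface emits σT_*⁴; at distance d the flux is S = σT_*⁴(R_*/d)².
S = 5.67×10⁻⁸·(4940)⁴·(6.03×10⁸/3.62×10¹⁰)² = 9369 W/m².
For an isothermal sphere T⁴ = (1−a)S/(4σ) = 4.131×10¹⁰ K⁴.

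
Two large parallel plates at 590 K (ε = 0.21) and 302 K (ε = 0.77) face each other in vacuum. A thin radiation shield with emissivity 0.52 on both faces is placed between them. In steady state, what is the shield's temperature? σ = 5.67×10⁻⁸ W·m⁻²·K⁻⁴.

In steady state the net flux on the hot side equals that on the cold side.
σ(T₁⁴−T_s⁴)/D₁ = σ(T_s⁴−T₂⁴)/D₂, with D₁ = 1/ε₁+1/ε_s−1 = 5.685, D₂ = 1/ε_s+1/ε₂−1 = 2.222.
Solve for T_s⁴: T_s⁴ = (D₂·T₁⁴ + D₁·T₂⁴)/(D₁+D₂) = 4.003×10¹⁰ K⁴.

T_s ≈ 447 K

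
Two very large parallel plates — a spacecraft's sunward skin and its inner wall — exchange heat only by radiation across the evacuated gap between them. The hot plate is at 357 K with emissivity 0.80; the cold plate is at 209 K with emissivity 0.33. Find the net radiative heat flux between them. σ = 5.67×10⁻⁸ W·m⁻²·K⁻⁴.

q ≈ 248 W/m²

For two infinite grey parallel plates, q = σ(T₁⁴ − T₂⁴)/(1/ε₁ + 1/ε₂ − 1).
T₁⁴ − T₂⁴ = 1.624×10¹⁰ − 1.908×10⁹ = 1.434×10¹⁰ K⁴.
1/ε₁ + 1/ε₂ − 1 = 1.250 + 3.030 − 1 = 3.280.
q = 5.67×10⁻⁸ × 1.434×10¹⁰ / 3.280.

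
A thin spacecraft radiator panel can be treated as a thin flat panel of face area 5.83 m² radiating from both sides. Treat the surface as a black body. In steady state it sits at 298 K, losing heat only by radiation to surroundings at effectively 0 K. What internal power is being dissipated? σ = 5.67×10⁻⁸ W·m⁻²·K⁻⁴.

Steady state: P = εσA T⁴.
A = 2·5.83 = 11.66 m²; T⁴ = (298)⁴ = 7.886×10⁹ K⁴.
P = 1.0 × 5.67×10⁻⁸ × 11.66 × 7.886×10⁹.

P ≈ 5210 W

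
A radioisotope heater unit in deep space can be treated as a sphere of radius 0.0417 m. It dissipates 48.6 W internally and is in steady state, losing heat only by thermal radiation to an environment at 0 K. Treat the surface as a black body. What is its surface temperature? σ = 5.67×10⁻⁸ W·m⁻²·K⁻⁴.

Steady state: internal power = radiated power, P = εσA T⁴.
Radiating area A = 4πr² = 0.02185 m².
T⁴ = P/(εσA) = 48.6/(1.0·5.67×10⁻⁸·0.02185) = 3.923×10¹⁰ K⁴.
T = (3.923×10¹⁰)^(1/4).

T ≈ 445 K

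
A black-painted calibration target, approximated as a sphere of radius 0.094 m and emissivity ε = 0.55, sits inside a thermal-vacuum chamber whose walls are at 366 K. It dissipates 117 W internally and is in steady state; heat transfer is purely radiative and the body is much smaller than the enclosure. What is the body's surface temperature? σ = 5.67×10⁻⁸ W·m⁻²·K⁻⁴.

T ≈ 477 K

For a small grey body in a large enclosure, net radiated power = εσA(T⁴ − T_w⁴).
Steady state: P = εσA(T⁴ − T_w⁴) with A = 4πr² = 0.1110 m².
T⁴ = P/(εσA) + T_w⁴ = 117/(0.55·5.67×10⁻⁸·0.1110) + (366)⁴
    = 3.379×10¹⁰ + 1.794×10¹⁰ = 5.173×10¹⁰ K⁴.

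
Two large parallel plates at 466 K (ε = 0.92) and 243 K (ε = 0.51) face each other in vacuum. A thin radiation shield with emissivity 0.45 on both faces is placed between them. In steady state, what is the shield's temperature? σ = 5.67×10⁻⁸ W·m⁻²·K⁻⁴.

In steady state the net flux on the hot side equals that on the cold side.
σ(T₁⁴−T_s⁴)/D₁ = σ(T_s⁴−T₂⁴)/D₂, with D₁ = 1/ε₁+1/ε_s−1 = 2.309, D₂ = 1/ε_s+1/ε₂−1 = 3.183.
Solve for T_s⁴: T_s⁴ = (D₂·T₁⁴ + D₁·T₂⁴)/(D₁+D₂) = 2.880×10¹⁰ K⁴.

T_s ≈ 412 K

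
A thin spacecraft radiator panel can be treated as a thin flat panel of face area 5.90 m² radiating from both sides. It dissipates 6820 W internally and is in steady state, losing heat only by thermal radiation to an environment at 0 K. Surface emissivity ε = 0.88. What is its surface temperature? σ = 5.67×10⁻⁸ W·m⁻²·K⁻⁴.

T ≈ 328 K

Steady state: internal power = radiated power, P = εσA T⁴.
Radiating area A = 2·5.90 = 11.80 m².
T⁴ = P/(εσA) = 6820/(0.88·5.67×10⁻⁸·11.80) = 1.158×10¹⁰ K⁴.
T = (1.158×10¹⁰)^(1/4).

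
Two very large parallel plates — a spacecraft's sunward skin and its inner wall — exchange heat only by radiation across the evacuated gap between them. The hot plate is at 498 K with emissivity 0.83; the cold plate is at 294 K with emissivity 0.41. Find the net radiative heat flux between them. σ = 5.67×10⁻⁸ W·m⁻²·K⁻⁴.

q ≈ 1160 W/m²

For two infinite grey parallel plates, q = σ(T₁⁴ − T₂⁴)/(1/ε₁ + 1/ε₂ − 1).
T₁⁴ − T₂⁴ = 6.151×10¹⁰ − 7.471×10⁹ = 5.403×10¹⁰ K⁴.
1/ε₁ + 1/ε₂ − 1 = 1.205 + 2.439 − 1 = 2.644.
q = 5.67×10⁻⁸ × 5.403×10¹⁰ / 2.644.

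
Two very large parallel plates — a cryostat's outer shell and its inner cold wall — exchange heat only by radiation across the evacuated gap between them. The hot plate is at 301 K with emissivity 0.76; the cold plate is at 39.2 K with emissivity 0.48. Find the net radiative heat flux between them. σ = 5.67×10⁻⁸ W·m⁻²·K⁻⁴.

For two infinite grey parallel plates, q = σ(T₁⁴ − T₂⁴)/(1/ε₁ + 1/ε₂ − 1).
T₁⁴ − T₂⁴ = 8.209×10⁹ − 2.361×10⁶ = 8.206×10⁹ K⁴.
1/ε₁ + 1/ε₂ − 1 = 1.316 + 2.083 − 1 = 2.399.
q = 5.67×10⁻⁸ × 8.206×10⁹ / 2.399.

q ≈ 194 W/m²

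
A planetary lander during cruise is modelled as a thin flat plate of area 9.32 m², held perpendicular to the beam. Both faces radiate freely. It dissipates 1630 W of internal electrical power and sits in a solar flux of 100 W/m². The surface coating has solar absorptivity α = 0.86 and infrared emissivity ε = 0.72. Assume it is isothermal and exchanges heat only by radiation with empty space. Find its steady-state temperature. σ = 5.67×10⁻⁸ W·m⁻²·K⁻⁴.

At steady state, absorbed solar power + internal power = radiated power.
Absorbed: α·S·A_cross = 0.86·100·9.320 = 801.5 W (cross-section A).
Total input = 801.5 + 1630 = 2432 W.
Radiated: εσ·A_surf·T⁴ with A_surf = 2A = 18.64 m².
T⁴ = 2432/(0.72·5.67×10⁻⁸·18.64) = 3.195×10⁹ K⁴.

T ≈ 238 K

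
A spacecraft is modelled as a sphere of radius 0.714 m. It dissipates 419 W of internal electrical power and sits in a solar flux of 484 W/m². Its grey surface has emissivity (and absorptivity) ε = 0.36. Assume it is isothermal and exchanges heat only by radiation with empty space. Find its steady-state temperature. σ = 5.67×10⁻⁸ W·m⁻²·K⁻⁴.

At steady state, absorbed solar power + internal power = radiated power.
Absorbed: α·S·A_cross = 0.36·484·1.602 = 279.1 W (cross-section πr²).
Total input = 279.1 + 419 = 698.1 W.
Radiated: εσ·A_surf·T⁴ with A_surf = 4πr² = 6.406 m².
T⁴ = 698.1/(0.36·5.67×10⁻⁸·6.406) = 5.338×10⁹ K⁴.

T ≈ 270 K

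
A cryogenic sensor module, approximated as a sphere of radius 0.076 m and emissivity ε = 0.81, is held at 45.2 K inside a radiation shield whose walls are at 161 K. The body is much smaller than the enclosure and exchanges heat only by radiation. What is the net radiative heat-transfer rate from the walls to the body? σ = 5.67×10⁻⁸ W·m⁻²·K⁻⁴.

P_net ≈ 2.23 W

For a small grey body in a large enclosure: P_net = εσA(T_body⁴ − T_wall⁴).
A = 4πr² = 0.07258 m²; T_body⁴ − T_wall⁴ = 4.174×10⁶ − 6.719×10⁸ = -6.677×10⁸ K⁴.
|P_net| = 0.81·5.67×10⁻⁸·0.07258·6.677×10⁸.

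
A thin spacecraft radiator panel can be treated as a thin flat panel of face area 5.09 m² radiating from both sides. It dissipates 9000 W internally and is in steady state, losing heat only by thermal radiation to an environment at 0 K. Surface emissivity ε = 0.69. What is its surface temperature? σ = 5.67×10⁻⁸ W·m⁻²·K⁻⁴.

T ≈ 388 K

Steady state: internal power = radiated power, P = εσA T⁴.
Radiating area A = 2·5.09 = 10.18 m².
T⁴ = P/(εσA) = 9000/(0.69·5.67×10⁻⁸·10.18) = 2.260×10¹⁰ K⁴.
T = (2.260×10¹⁰)^(1/4).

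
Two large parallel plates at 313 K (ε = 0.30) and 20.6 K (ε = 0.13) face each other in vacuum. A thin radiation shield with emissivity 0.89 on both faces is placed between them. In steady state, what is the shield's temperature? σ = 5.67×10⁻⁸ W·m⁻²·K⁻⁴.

T_s ≈ 286 K

In steady state the net flux on the hot side equals that on the cold side.
σ(T₁⁴−T_s⁴)/D₁ = σ(T_s⁴−T₂⁴)/D₂, with D₁ = 1/ε₁+1/ε_s−1 = 3.457, D₂ = 1/ε_s+1/ε₂−1 = 7.816.
Solve for T_s⁴: T_s⁴ = (D₂·T₁⁴ + D₁·T₂⁴)/(D₁+D₂) = 6.655×10⁹ K⁴.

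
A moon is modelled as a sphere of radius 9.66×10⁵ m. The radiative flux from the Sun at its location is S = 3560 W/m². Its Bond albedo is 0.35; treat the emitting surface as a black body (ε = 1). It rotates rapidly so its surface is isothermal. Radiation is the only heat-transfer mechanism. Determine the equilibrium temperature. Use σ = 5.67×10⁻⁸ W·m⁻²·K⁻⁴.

At equilibrium, absorbed power = emitted power.
Absorbing cross-section = πr² = 2.932×10¹² m²; emitting surface = 4πr² = 1.173×10¹³ m² (ratio 4).
(1−a)S·A_cross = εσ·A_surf·T⁴  ⇒  T⁴ = (1−a)S/(4σ).
T⁴ = 0.650·3560/(4·5.67×10⁻⁸) = 1.020×10¹⁰ K⁴.
T = (1.020×10¹⁰)^(1/4).

T ≈ 318 K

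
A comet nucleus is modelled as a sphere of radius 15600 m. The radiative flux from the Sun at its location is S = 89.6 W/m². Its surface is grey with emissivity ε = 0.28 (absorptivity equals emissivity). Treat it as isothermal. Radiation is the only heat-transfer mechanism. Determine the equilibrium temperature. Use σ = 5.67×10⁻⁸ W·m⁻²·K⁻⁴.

T ≈ 141 K

At equilibrium, absorbed power = emitted power.
Absorbing cross-section = πr² = 7.645×10⁸ m²; emitting surface = 4πr² = 3.058×10⁹ m² (ratio 4).
εS·A_cross = εσ·A_surf·T⁴  ⇒  T⁴ = S/(4σ)   (ε cancels).
T⁴ = 89.6/(4·5.67×10⁻⁸) = 3.951×10⁸ K⁴.
T = (3.951×10⁸)^(1/4).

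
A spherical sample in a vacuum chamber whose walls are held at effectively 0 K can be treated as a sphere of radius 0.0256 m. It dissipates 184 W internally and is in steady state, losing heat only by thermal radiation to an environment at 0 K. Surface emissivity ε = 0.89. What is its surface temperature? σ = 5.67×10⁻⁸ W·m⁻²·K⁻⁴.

Steady state: internal power = radiated power, P = εσA T⁴.
Radiating area A = 4πr² = 0.008235 m².
T⁴ = P/(εσA) = 184/(0.89·5.67×10⁻⁸·0.008235) = 4.427×10¹¹ K⁴.
T = (4.427×10¹¹)^(1/4).

T ≈ 816 K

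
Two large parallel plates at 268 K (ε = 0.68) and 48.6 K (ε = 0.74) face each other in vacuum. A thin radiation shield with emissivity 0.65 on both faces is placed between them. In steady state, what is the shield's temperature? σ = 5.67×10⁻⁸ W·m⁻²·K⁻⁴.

T_s ≈ 224 K

In steady state the net flux on the hot side equals that on the cold side.
σ(T₁⁴−T_s⁴)/D₁ = σ(T_s⁴−T₂⁴)/D₂, with D₁ = 1/ε₁+1/ε_s−1 = 2.009, D₂ = 1/ε_s+1/ε₂−1 = 1.890.
Solve for T_s⁴: T_s⁴ = (D₂·T₁⁴ + D₁·T₂⁴)/(D₁+D₂) = 2.503×10⁹ K⁴.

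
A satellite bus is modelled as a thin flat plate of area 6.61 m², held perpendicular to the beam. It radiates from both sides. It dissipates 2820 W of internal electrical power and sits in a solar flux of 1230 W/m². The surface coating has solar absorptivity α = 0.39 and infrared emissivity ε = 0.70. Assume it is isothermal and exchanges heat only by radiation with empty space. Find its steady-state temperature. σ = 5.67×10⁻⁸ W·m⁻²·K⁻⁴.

At steady state, absorbed solar power + internal power = radiated power.
Absorbed: α·S·A_cross = 0.39·1230·6.610 = 3171 W (cross-section A).
Total input = 3171 + 2820 = 5991 W.
Radiated: εσ·A_surf·T⁴ with A_surf = 2A = 13.22 m².
T⁴ = 5991/(0.70·5.67×10⁻⁸·13.22) = 1.142×10¹⁰ K⁴.

T ≈ 327 K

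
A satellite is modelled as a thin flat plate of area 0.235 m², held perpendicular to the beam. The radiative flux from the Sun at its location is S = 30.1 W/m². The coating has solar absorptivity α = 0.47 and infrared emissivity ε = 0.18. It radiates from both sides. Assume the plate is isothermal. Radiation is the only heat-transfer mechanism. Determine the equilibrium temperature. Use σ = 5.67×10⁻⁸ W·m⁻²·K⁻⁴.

At equilibrium, absorbed power = emitted power.
Absorbing cross-section = A = 0.2350 m²; emitting surface = 2A = 0.4700 m² (ratio 2).
αS·A_cross = εσ·A_surf·T⁴  ⇒  T⁴ = αS/(ε·2σ).
T⁴ = 0.470·30.1/(0.18·2·5.67×10⁻⁸) = 6.931×10⁸ K⁴.
T = (6.931×10⁸)^(1/4).

T ≈ 162 K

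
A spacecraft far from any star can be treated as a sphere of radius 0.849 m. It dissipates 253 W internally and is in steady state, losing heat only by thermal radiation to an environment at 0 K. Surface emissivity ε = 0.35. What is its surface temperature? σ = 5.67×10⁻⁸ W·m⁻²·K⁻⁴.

T ≈ 194 K

Steady state: internal power = radiated power, P = εσA T⁴.
Radiating area A = 4πr² = 9.058 m².
T⁴ = P/(εσA) = 253/(0.35·5.67×10⁻⁸·9.058) = 1.407×10⁹ K⁴.
T = (1.407×10⁹)^(1/4).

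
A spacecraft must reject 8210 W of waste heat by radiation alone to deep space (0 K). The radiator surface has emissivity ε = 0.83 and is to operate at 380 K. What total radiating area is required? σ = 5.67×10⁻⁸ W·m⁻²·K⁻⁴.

P = εσA T⁴ ⇒ A = P/(εσT⁴).
T⁴ = 2.085×10¹⁰ K⁴.
A = 8210/(0.83 × 5.67×10⁻⁸ × 2.085×10¹⁰).

A ≈ 8.37 m²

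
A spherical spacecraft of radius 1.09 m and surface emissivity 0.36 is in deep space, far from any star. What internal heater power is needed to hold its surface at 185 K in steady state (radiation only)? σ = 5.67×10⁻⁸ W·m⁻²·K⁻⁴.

P = εσ·4πr²·T⁴.
4πr² = 14.93 m²; T⁴ = 1.171×10⁹ K⁴.
P = 0.36·5.67×10⁻⁸·14.93·1.171×10⁹.

P ≈ 357 W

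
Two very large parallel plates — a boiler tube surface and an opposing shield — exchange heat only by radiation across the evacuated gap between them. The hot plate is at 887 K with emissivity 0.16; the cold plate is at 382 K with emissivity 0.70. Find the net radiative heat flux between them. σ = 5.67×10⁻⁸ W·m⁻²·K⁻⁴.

For two infinite grey parallel plates, q = σ(T₁⁴ − T₂⁴)/(1/ε₁ + 1/ε₂ − 1).
T₁⁴ − T₂⁴ = 6.190×10¹¹ − 2.129×10¹⁰ = 5.977×10¹¹ K⁴.
1/ε₁ + 1/ε₂ − 1 = 6.250 + 1.429 − 1 = 6.679.
q = 5.67×10⁻⁸ × 5.977×10¹¹ / 6.679.

q ≈ 5070 W/m²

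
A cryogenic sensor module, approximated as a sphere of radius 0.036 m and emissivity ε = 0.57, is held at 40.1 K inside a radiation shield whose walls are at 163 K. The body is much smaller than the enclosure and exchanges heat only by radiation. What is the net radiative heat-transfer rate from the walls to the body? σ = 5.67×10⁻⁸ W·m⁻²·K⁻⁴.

For a small grey body in a large enclosure: P_net = εσA(T_body⁴ − T_wall⁴).
A = 4πr² = 0.01629 m²; T_body⁴ − T_wall⁴ = 2.586×10⁶ − 7.059×10⁸ = -7.033×10⁸ K⁴.
|P_net| = 0.57·5.67×10⁻⁸·0.01629·7.033×10⁸.

P_net ≈ 0.370 W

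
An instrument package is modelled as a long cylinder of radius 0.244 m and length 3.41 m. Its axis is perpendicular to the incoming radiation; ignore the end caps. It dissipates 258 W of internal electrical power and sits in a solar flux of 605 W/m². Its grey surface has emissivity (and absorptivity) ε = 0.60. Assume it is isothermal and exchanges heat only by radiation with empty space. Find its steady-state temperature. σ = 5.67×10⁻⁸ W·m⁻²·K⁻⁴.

T ≈ 264 K

At steady state, absorbed solar power + internal power = radiated power.
Absorbed: α·S·A_cross = 0.60·605·1.664 = 604.1 W (cross-section 2rL).
Total input = 604.1 + 258 = 862.1 W.
Radiated: εσ·A_surf·T⁴ with A_surf = 2πrL = 5.228 m².
T⁴ = 862.1/(0.60·5.67×10⁻⁸·5.228) = 4.847×10⁹ K⁴.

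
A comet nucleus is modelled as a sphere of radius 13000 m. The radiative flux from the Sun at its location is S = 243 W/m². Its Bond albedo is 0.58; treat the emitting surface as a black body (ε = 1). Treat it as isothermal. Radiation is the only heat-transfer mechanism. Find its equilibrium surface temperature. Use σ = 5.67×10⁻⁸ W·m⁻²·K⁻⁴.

T ≈ 146 K

At equilibrium, absorbed power = emitted power.
Absorbing cross-section = πr² = 5.309×10⁸ m²; emitting surface = 4πr² = 2.124×10⁹ m² (ratio 4).
(1−a)S·A_cross = εσ·A_surf·T⁴  ⇒  T⁴ = (1−a)S/(4σ).
T⁴ = 0.420·243/(4·5.67×10⁻⁸) = 4.500×10⁸ K⁴.
T = (4.500×10⁸)^(1/4).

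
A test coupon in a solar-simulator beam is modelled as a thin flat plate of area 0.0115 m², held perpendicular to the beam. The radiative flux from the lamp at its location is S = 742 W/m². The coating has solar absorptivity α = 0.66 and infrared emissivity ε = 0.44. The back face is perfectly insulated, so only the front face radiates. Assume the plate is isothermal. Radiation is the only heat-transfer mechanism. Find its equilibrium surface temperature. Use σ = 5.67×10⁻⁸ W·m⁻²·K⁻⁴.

At equilibrium, absorbed power = emitted power.
Absorbing cross-section = A = 0.01150 m²; emitting surface = A = 0.01150 m² (ratio 1).
αS·A_cross = εσ·A_surf·T⁴  ⇒  T⁴ = αS/(ε·1σ).
T⁴ = 0.660·742/(0.44·1·5.67×10⁻⁸) = 1.963×10¹⁰ K⁴.
T = (1.963×10¹⁰)^(1/4).

T ≈ 374 K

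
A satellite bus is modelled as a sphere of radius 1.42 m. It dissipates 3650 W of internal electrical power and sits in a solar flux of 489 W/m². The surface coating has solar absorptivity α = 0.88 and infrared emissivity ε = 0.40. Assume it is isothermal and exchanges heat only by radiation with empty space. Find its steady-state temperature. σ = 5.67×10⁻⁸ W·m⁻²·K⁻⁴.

T ≈ 325 K

At steady state, absorbed solar power + internal power = radiated power.
Absorbed: α·S·A_cross = 0.88·489·6.335 = 2726 W (cross-section πr²).
Total input = 2726 + 3650 = 6376 W.
Radiated: εσ·A_surf·T⁴ with A_surf = 4πr² = 25.34 m².
T⁴ = 6376/(0.40·5.67×10⁻⁸·25.34) = 1.109×10¹⁰ K⁴.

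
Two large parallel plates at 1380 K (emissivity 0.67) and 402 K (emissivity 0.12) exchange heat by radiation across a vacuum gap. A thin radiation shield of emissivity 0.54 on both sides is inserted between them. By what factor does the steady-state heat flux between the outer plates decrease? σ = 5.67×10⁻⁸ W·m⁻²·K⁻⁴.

Without shield: q₀ = σΔ(T⁴)/(1/ε₁+1/ε₂−1) with denominator 8.826.
With shield the two gaps are in series; the resistances add: (1/ε₁+1/ε_s−1)+(1/ε_s+1/ε₂−1) = 2.344+9.185 = 11.53.
Heat-flux ratio q₀/q = 11.53/8.826.

factor ≈ 1.31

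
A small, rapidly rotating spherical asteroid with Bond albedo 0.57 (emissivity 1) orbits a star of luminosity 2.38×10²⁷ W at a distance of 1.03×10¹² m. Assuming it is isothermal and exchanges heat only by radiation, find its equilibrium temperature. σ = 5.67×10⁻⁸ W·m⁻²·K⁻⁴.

T ≈ 136 K

First find the stellar flux at distance d: S = L/(4πd²) = 2.38×10²⁷/(4π·(1.03×10¹²)²) = 178.5 W/m².
For an isothermal sphere, absorbed (1−a)S·πr² = emitted σ·4πr²·T⁴, so T⁴ = (1−a)S/(4σ).
T⁴ = 0.430·178.5/(4·5.67×10⁻⁸) = 3.385×10⁸ K⁴.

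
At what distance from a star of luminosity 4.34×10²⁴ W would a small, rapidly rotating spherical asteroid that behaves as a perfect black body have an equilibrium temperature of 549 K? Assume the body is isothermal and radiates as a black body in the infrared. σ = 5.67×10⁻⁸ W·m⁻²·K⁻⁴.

d ≈ 4.09×10⁹ m

For an isothermal black-emitting sphere, (1−a)S·πr² = σ·4πr²·T⁴ ⇒ S = 4σT⁴/(1−a).
S = 4·5.67×10⁻⁸·(549)⁴/1.00 = 20600 W/m².
Flux falls as S = L/(4πd²), so d = √(L/(4πS)) = √(4.34×10²⁴/(4π·20600)).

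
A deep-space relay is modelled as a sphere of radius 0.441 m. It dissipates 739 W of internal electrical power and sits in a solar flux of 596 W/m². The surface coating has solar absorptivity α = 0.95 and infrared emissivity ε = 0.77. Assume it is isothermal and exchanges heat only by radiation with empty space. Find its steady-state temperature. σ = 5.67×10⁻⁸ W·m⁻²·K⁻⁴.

At steady state, absorbed solar power + internal power = radiated power.
Absorbed: α·S·A_cross = 0.95·596·0.6110 = 345.9 W (cross-section πr²).
Total input = 345.9 + 739 = 1085 W.
Radiated: εσ·A_surf·T⁴ with A_surf = 4πr² = 2.444 m².
T⁴ = 1085/(0.77·5.67×10⁻⁸·2.444) = 1.017×10¹⁰ K⁴.

T ≈ 318 K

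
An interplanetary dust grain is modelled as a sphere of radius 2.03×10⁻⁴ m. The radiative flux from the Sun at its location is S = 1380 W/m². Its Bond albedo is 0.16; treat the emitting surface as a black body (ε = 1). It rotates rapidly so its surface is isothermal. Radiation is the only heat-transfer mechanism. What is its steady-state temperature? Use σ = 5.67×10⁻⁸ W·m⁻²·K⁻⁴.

At equilibrium, absorbed power = emitted power.
Absorbing cross-section = πr² = 1.295×10⁻⁷ m²; emitting surface = 4πr² = 5.178×10⁻⁷ m² (ratio 4).
(1−a)S·A_cross = εσ·A_surf·T⁴  ⇒  T⁴ = (1−a)S/(4σ).
T⁴ = 0.840·1380/(4·5.67×10⁻⁸) = 5.111×10⁹ K⁴.
T = (5.111×10⁹)^(1/4).

T ≈ 267 K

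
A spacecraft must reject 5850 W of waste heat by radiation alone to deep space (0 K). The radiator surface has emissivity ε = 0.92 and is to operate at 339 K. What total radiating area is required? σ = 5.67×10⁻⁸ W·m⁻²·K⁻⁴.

P = εσA T⁴ ⇒ A = P/(εσT⁴).
T⁴ = 1.321×10¹⁰ K⁴.
A = 5850/(0.92 × 5.67×10⁻⁸ × 1.321×10¹⁰).

A ≈ 8.49 m²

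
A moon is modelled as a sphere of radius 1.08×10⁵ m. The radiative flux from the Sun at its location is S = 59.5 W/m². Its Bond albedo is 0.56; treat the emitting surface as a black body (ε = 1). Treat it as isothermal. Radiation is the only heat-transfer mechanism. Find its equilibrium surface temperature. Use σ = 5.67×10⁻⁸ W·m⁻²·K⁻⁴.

At equilibrium, absorbed power = emitted power.
Absorbing cross-section = πr² = 3.664×10¹⁰ m²; emitting surface = 4πr² = 1.466×10¹¹ m² (ratio 4).
(1−a)S·A_cross = εσ·A_surf·T⁴  ⇒  T⁴ = (1−a)S/(4σ).
T⁴ = 0.440·59.5/(4·5.67×10⁻⁸) = 1.154×10⁸ K⁴.
T = (1.154×10⁸)^(1/4).

T ≈ 104 K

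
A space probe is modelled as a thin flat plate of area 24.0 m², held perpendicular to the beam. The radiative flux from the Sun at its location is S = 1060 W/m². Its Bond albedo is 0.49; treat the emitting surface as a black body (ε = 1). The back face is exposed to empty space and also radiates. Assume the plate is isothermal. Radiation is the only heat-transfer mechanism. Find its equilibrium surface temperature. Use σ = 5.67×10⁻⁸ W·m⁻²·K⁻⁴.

At equilibrium, absorbed power = emitted power.
Absorbing cross-section = A = 24.00 m²; emitting surface = 2A = 48.00 m² (ratio 2).
(1−a)S·A_cross = εσ·A_surf·T⁴  ⇒  T⁴ = (1−a)S/(2σ).
T⁴ = 0.510·1060/(2·5.67×10⁻⁸) = 4.767×10⁹ K⁴.
T = (4.767×10⁹)^(1/4).

T ≈ 263 K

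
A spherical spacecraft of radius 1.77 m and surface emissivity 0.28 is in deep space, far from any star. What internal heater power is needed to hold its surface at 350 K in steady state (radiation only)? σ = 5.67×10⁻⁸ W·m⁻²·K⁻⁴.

P = εσ·4πr²·T⁴.
4πr² = 39.37 m²; T⁴ = 1.501×10¹⁰ K⁴.
P = 0.28·5.67×10⁻⁸·39.37·1.501×10¹⁰.

P ≈ 9380 W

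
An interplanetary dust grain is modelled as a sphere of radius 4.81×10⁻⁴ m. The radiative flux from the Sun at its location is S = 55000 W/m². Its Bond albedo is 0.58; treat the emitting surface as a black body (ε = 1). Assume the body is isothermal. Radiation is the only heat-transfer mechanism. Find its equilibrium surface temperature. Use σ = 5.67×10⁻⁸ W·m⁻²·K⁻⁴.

T ≈ 565 K

At equilibrium, absorbed power = emitted power.
Absorbing cross-section = πr² = 7.268×10⁻⁷ m²; emitting surface = 4πr² = 2.907×10⁻⁶ m² (ratio 4).
(1−a)S·A_cross = εσ·A_surf·T⁴  ⇒  T⁴ = (1−a)S/(4σ).
T⁴ = 0.420·55000/(4·5.67×10⁻⁸) = 1.019×10¹¹ K⁴.
T = (1.019×10¹¹)^(1/4).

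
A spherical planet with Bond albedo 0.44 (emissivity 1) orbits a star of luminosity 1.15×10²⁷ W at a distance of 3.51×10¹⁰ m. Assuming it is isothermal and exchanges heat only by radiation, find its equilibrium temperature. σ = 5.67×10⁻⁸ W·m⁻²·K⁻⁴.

First find the stellar flux at distance d: S = L/(4πd²) = 1.15×10²⁷/(4π·(3.51×10¹⁰)²) = 74280 W/m².
For an isothermal sphere, absorbed (1−a)S·πr² = emitted σ·4πr²·T⁴, so T⁴ = (1−a)S/(4σ).
T⁴ = 0.560·74280/(4·5.67×10⁻⁸) = 1.834×10¹¹ K⁴.

T ≈ 654 K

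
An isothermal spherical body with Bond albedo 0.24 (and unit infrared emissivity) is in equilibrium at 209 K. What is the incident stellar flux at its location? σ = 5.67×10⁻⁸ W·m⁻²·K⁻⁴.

(1−a)S·πr² = σ·4πr²·T⁴ ⇒ S = 4σT⁴/(1−a).
S = 4·5.67×10⁻⁸·1.908×10⁹/0.760.

S ≈ 569 W/m²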